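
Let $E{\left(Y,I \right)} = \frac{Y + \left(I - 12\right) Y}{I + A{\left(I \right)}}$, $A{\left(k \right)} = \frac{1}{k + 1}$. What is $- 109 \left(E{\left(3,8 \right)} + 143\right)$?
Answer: $- \frac{1129022}{73} \approx -15466.0$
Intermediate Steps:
$A{\left(k \right)} = \frac{1}{1 + k}$
$E{\left(Y,I \right)} = \frac{Y + Y \left(-12 + I\right)}{I + \frac{1}{1 + I}}$ ($E{\left(Y,I \right)} = \frac{Y + \left(I - 12\right) Y}{I + \frac{1}{1 + I}} = \frac{Y + \left(-12 + I\right) Y}{I + \frac{1}{1 + I}} = \frac{Y + Y \left(-12 + I\right)}{I + \frac{1}{1 + I}}$)
$- 109 \left(E{\left(3,8 \right)} + 143\right) = - 109 \left(\frac{3 \left(1 + 8\right) \left(-11 + 8\right)}{1 + 8 \left(1 + 8\right)} + 143\right) = - 109 \left(3 \frac{1}{1 + 8 \cdot 9} \cdot 9 \left(-3\right) + 143\right) = - 109 \left(3 \frac{1}{1 + 72} \cdot 9 \left(-3\right) + 143\right) = - 109 \left(3 \cdot \frac{1}{73} \cdot 9 \left(-3\right) + 143\right) = - 109 \left(- \frac{81}{73} + 143\right) = \left(-109\right) \frac{10358}{73} = - \frac{1129022}{73}$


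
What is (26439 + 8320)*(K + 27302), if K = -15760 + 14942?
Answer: 920557356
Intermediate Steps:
K = -818
(26439 + 8320)*(K + 27302) = (26439 + 8320)*(-818 + 27302) = 34759*26484 = 920557356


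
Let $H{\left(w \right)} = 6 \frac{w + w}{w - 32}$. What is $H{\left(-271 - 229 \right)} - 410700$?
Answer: $- \frac{54621600}{133} \approx -4.1069 \cdot 10^{5}$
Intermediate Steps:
$H{\left(w \right)} = \frac{12 w}{-32 + w}$ ($H{\left(w \right)} = 6 \frac{2 w}{-32 + w} = \frac{12 w}{-32 + w}$)
$H{\left(-271 - 229 \right)} - 410700 = \frac{12 \left(-271 - 229\right)}{-32 - 500} - 410700 = 12 \left(-500\right) \frac{1}{-32 - 500} - 410700 = 12 \left(-500\right) \frac{1}{-532} - 410700 = 12 \left(-500\right) \left(- \frac{1}{532}\right) - 410700 = \frac{1500}{133} - 410700 = - \frac{54621600}{133}$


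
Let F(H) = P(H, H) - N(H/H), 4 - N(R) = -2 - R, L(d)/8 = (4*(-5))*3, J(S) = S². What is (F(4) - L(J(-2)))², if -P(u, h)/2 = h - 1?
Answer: 218089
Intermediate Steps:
P(u, h) = 2 - 2*h (P(u, h) = -2*(h - 1) = -2*(-1 + h) = 2 - 2*h)
L(d) = -480 (L(d) = 8*((4*(-5))*3) = 8*(-20*3) = 8*(-60) = -480)
N(R) = 6 + R (N(R) = 4 - (-2 - R) = 4 + (2 + R) = 6 + R)
F(H) = -5 - 2*H (F(H) = (2 - 2*H) - (6 + H/H) = (2 - 2*H) - (6 + 1) = (2 - 2*H) - 1*7 = (2 - 2*H) - 7 = -5 - 2*H)
(F(4) - L(J(-2)))² = ((-5 - 2*4) - 1*(-480))² = ((-5 - 8) + 480)² = (-13 + 480)² = 467² = 218089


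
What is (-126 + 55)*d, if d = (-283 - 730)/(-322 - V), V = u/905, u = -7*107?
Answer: -65090315/290661 ≈ -223.94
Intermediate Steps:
u = -749
V = -749/905 ≈ -0.82762
d = 916765/290661 (d = (-283 - 730)/(-322 - 1*(-749/905)) = -1013/(-322 + 749/905) = -1013/(-290661/905) = -1013*(-905/290661) = 916765/290661 ≈ 3.1541)
(-126 + 55)*d = (-126 + 55)*(916765/290661) = -71*916765/290661 = -65090315/290661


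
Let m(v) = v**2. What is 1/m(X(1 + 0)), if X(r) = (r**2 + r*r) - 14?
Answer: 1/144 ≈ 0.0069444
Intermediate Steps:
X(r) = -14 + 2*r**2 (X(r) = (r**2 + r**2) - 14 = 2*r**2 - 14 = -14 + 2*r**2)
1/m(X(1 + 0)) = 1/((-14 + 2*(1 + 0)**2)**2) = 1/((-14 + 2*1**2)**2) = 1/((-14 + 2*1)**2) = 1/((-14 + 2)**2) = 1/((-12)**2) = 1/144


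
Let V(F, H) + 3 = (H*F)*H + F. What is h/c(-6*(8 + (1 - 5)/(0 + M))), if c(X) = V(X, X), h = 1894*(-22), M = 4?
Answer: 41668/74133 ≈ 0.56207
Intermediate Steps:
V(F, H) = -3 + F + F*H**2 (V(F, H) = -3 + ((H*F)*H + F) = -3 + ((F*H)*H + F) = -3 + (F*H**2 + F) = -3 + (F + F*H**2) = -3 + F + F*H**2)
h = -41668
c(X) = -3 + X + X**3 (c(X) = -3 + X + X*X**2 = -3 + X + X**3)
h/c(-6*(8 + (1 - 5)/(0 + M))) = -41668/(-3 - 6*(8 + (1 - 5)/(0 + 4)) + (-6*(8 + (1 - 5)/(0 + 4)))**3) = -41668/(-3 - 6*(8 - 4/4) + (-6*(8 - 4/4))**3) = -41668/(-3 - 6*(8 - 4*1/4) + (-6*(8 - 4*1/4))**3) = -41668/(-3 - 6*(8 - 1) + (-6*(8 - 1))**3) = -41668/(-3 - 6*7 + (-6*7)**3) = -41668/(-3 - 42 + (-42)**3) = -41668/(-3 - 42 - 74088) = -41668/(-74133) = -41668*(-1/74133) = 41668/74133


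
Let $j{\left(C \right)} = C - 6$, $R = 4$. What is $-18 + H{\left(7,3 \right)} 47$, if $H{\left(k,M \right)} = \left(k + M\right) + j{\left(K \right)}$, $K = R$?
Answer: $358$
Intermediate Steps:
$K = 4$
$j{\left(C \right)} = -6 + C$ ($j{\left(C \right)} = C - 6 = -6 + C$)
$H{\left(k,M \right)} = -2 + M + k$ ($H{\left(k,M \right)} = \left(k + M\right) + \left(-6 + 4\right) = \left(M + k\right) - 2 = -2 + M + k$)
$-18 + H{\left(7,3 \right)} 47 = -18 + \left(-2 + 3 + 7\right) 47 = -18 + 8 \cdot 47 = -18 + 376 = 358$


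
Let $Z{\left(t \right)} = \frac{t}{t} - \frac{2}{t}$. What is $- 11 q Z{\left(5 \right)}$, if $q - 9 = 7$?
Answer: $- \frac{528}{5} \approx -105.6$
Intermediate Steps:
$q = 16$ ($q = 9 + 7 = 16$)
$Z{\left(t \right)} = 1 - \frac{2}{t}$
$- 11 q Z{\left(5 \right)} = \left(-11\right) 16 \frac{-2 + 5}{5} = - 176 \cdot \frac{1}{5} \cdot 3 = \left(-176\right) \frac{3}{5} = - \frac{528}{5}$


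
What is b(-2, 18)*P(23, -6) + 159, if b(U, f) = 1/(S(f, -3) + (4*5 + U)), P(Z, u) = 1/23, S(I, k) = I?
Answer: 131653/828 ≈ 159.00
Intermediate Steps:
P(Z, u) = 1/23
b(U, f) = 1/(20 + U + f) (b(U, f) = 1/(f + (4*5 + U)) = 1/(f + (20 + U)) = 1/(20 + U + f))
b(-2, 18)*P(23, -6) + 159 = (1/23)/(20 - 2 + 18) + 159 = (1/23)/36 + 159 = (1/36)*(1/23) + 159 = 1/828 + 159 = 131653/828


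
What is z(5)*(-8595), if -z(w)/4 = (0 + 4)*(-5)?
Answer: -687600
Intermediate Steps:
z(w) = 80 (z(w) = -4*(0 + 4)*(-5) = -16*(-5) = -4*(-20) = 80)
z(5)*(-8595) = 80*(-8595) = -687600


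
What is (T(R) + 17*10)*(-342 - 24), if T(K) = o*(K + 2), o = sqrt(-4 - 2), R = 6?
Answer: -62220 - 2928*I*sqrt(6) ≈ -62220.0 - 7172.1*I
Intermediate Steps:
o = I*sqrt(6) (o = sqrt(-6) = I*sqrt(6) ≈ 2.4495*I)
T(K) = I*sqrt(6)*(2 + K) (T(K) = (I*sqrt(6))*(K + 2) = (I*sqrt(6))*(2 + K) = I*sqrt(6)*(2 + K))
(T(R) + 17*10)*(-342 - 24) = (I*sqrt(6)*(2 + 6) + 17*10)*(-342 - 24) = (I*sqrt(6)*8 + 170)*(-366) = (8*I*sqrt(6) + 170)*(-366) = (170 + 8*I*sqrt(6))*(-366) = -62220 - 2928*I*sqrt(6)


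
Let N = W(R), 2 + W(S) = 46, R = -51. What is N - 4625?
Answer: -4581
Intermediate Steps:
W(S) = 44 (W(S) = -2 + 46 = 44)
N = 44
N - 4625 = 44 - 4625 = -4581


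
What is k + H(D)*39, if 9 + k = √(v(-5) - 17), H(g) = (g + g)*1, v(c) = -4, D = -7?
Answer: -555 + I*√21 ≈ -555.0 + 4.5826*I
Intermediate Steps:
H(g) = 2*g (H(g) = (2*g)*1 = 2*g)
k = -9 + I*√21 (k = -9 + √(-4 - 17) = -9 + √(-21) = -9 + I*√21 ≈ -9.0 + 4.5826*I)
k + H(D)*39 = (-9 + I*√21) + (2*(-7))*39 = (-9 + I*√21) - 14*39 = (-9 + I*√21) - 546 = -555 + I*√21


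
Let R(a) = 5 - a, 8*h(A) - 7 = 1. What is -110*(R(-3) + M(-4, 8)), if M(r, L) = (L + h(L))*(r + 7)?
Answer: -3850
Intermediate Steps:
h(A) = 1 (h(A) = 7/8 + (⅛)*1 = 7/8 + ⅛ = 1)
M(r, L) = (1 + L)*(7 + r) (M(r, L) = (L + 1)*(r + 7) = (1 + L)*(7 + r))
-110*(R(-3) + M(-4, 8)) = -110*((5 - 1*(-3)) + (7 - 4 + 7*8 + 8*(-4))) = -110*((5 + 3) + (7 - 4 + 56 - 32)) = -110*(8 + 27) = -110*35 = -3850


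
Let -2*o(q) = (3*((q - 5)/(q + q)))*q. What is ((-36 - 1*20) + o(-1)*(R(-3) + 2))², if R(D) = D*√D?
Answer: 6649/4 + 1269*I*√3 ≈ 1662.3 + 2198.0*I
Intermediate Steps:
o(q) = 15/4 - 3*q/4 (o(q) = -3*((q - 5)/(q + q))*q/2 = -3*((-5 + q)/((2*q)))*q/2 = -3*((-5 + q)*(1/(2*q)))*q/2 = -3*((-5 + q)/(2*q))*q/2 = -3*(-5 + q)/(2*q)*q/2 = -(-15/2 + 3*q/2)/2 = 15/4 - 3*q/4)
R(D) = D^(3/2)
((-36 - 1*20) + o(-1)*(R(-3) + 2))² = ((-36 - 1*20) + (15/4 - ¾*(-1))*((-3)^(3/2) + 2))² = ((-36 - 20) + (15/4 + ¾)*(-3*I*√3 + 2))² = (-56 + 9*(2 - 3*I*√3)/2)² = (-56 + (9 - 27*I*√3/2))² = (-47 - 27*I*√3/2)²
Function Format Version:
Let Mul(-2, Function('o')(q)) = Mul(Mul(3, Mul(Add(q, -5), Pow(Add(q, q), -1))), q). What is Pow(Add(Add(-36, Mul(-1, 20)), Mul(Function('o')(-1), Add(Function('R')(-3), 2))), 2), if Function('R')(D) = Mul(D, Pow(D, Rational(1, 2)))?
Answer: Add(Rational(6649, 4), Mul(1269, I, Pow(3, Rational(1, 2)))) ≈ Add(1662.3, Mul(2198.0, I))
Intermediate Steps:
Function('o')(q) = Add(Rational(15, 4), Mul(Rational(-3, 4), q)) (Function('o')(q) = Mul(Rational(-1, 2), Mul(Mul(3, Mul(Add(q, -5), Pow(Add(q, q), -1))), q)) = Mul(Rational(-1, 2), Mul(Mul(3, Mul(Add(-5, q), Pow(Mul(2, q), -1))), q)) = Mul(Rational(-1, 2), Mul(Mul(3, Mul(Add(-5, q), Mul(Rational(1, 2), Pow(q, -1)))), q)) = Mul(Rational(-1, 2), Mul(Mul(3, Mul(Rational(1, 2), Pow(q, -1), Add(-5, q))), q)) = Mul(Rational(-1, 2), Mul(Mul(Rational(3, 2), Pow(q, -1), Add(-5, q)), q)) = Mul(Rational(-1, 2), Add(Rational(-15, 2), Mul(Rational(3, 2), q))) = Add(Rational(15, 4), Mul(Rational(-3, 4), q)))
Function('R')(D) = Pow(D, Rational(3, 2))
Pow(Add(Add(-36, Mul(-1, 20)), Mul(Function('o')(-1), Add(Function('R')(-3), 2))), 2) = Pow(Add(Add(-36, Mul(-1, 20)), Mul(Add(Rational(15, 4), Mul(Rational(-3, 4), -1)), Add(Pow(-3, Rational(3, 2)), 2))), 2) = Pow(Add(Add(-36, -20), Mul(Add(Rational(15, 4), Rational(3, 4)), Add(Mul(-3, I, Pow(3, Rational(1, 2))), 2))), 2) = Pow(Add(-56, Mul(Rational(9, 2), Add(2, Mul(-3, I, Pow(3, Rational(1, 2)))))), 2) = Pow(Add(-56, Add(9, Mul(Rational(-27, 2), I, Pow(3, Rational(1, 2))))), 2) = Pow(Add(-47, Mul(Rational(-27, 2), I, Pow(3, Rational(1, 2)))), 2)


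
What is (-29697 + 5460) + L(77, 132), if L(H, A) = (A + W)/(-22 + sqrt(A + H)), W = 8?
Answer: -121241/5 - 28*sqrt(209)/55 ≈ -24256.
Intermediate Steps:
L(H, A) = (8 + A)/(-22 + sqrt(A + H)) (L(H, A) = (A + 8)/(-22 + sqrt(A + H)) = (8 + A)/(-22 + sqrt(A + H)))
(-29697 + 5460) + L(77, 132) = (-29697 + 5460) + (8 + 132)/(-22 + sqrt(132 + 77)) = -24237 + 140/(-22 + sqrt(209))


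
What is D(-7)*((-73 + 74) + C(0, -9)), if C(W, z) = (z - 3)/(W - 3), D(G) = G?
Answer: -35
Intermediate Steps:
C(W, z) = (-3 + z)/(-3 + W)
D(-7)*((-73 + 74) + C(0, -9)) = -7*((-73 + 74) + (-3 - 9)/(-3 + 0)) = -7*(1 - 12/(-3)) = -7*(1 - ⅓*(-12)) = -7*(1 + 4) = -7*5 = -35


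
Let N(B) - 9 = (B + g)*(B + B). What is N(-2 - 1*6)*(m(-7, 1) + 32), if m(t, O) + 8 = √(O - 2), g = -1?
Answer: 3672 + 153*I ≈ 3672.0 + 153.0*I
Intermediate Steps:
m(t, O) = -8 + √(-2 + O) (m(t, O) = -8 + √(O - 2) = -8 + √(-2 + O))
N(B) = 9 + 2*B*(-1 + B) (N(B) = 9 + (B - 1)*(B + B) = 9 + (-1 + B)*(2*B) = 9 + 2*B*(-1 + B))
N(-2 - 1*6)*(m(-7, 1) + 32) = (9 - 2*(-2 - 1*6) + 2*(-2 - 1*6)²)*((-8 + √(-2 + 1)) + 32) = (9 - 2*(-2 - 6) + 2*(-2 - 6)²)*((-8 + √(-1)) + 32) = (9 - 2*(-8) + 2*(-8)²)*((-8 + I) + 32) = (9 + 16 + 2*64)*(24 + I) = (9 + 16 + 128)*(24 + I) = 153*(24 + I) = 3672 + 153*I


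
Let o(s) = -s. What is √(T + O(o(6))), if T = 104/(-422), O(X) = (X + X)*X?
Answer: 2*√798635/211 ≈ 8.4707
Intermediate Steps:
O(X) = 2*X² (O(X) = (2*X)*X = 2*X²)
T = -52/211 (T = 104*(-1/422) = -52/211 ≈ -0.24645)
√(T + O(o(6))) = √(-52/211 + 2*(-1*6)²) = √(-52/211 + 2*(-6)²) = √(-52/211 + 2*36) = √(-52/211 + 72) = √(15140/211) = 2*√798635/211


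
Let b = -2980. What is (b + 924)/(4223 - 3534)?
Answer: -2056/689 ≈ -2.9840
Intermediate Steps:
(b + 924)/(4223 - 3534) = (-2980 + 924)/(4223 - 3534) = -2056/689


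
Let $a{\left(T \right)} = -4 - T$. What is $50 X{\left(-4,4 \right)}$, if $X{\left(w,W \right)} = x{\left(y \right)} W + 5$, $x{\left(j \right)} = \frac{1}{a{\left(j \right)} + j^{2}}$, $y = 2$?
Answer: $150$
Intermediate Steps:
$x{\left(j \right)} = \frac{1}{-4 + j^{2} - j}$ ($x{\left(j \right)} = \frac{1}{\left(-4 - j\right) + j^{2}} = \frac{1}{-4 + j^{2} - j}$)
$X{\left(w,W \right)} = 5 - \frac{W}{2}$ ($X{\left(w,W \right)} = \frac{W}{-4 + 2^{2} - 2} + 5 = \frac{W}{-4 + 4 - 2} + 5 = \frac{W}{-2} + 5 = - \frac{W}{2} + 5 = 5 - \frac{W}{2}$)
$50 X{\left(-4,4 \right)} = 50 \left(5 - 2\right) = 50 \cdot 3 = 150$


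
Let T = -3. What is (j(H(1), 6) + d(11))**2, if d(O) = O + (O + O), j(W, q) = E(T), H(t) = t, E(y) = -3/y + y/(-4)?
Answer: 19321/16 ≈ 1207.6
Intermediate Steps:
E(y) = -3/y - y/4 (E(y) = -3/y + y*(-1/4) = -3/y - y/4)
j(W, q) = 7/4 (j(W, q) = -3/(-3) - 1/4*(-3) = -3*(-1/3) + 3/4 = 1 + 3/4 = 7/4)
d(O) = 3*O (d(O) = O + 2*O = 3*O)
(j(H(1), 6) + d(11))**2 = (7/4 + 3*11)**2 = (7/4 + 33)**2 = (139/4)**2 = 19321/16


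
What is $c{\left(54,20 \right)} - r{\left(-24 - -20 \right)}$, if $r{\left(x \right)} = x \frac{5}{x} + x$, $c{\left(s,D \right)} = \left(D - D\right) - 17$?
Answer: $-18$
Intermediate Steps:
$c{\left(s,D \right)} = -17$ ($c{\left(s,D \right)} = 0 - 17 = -17$)
$r{\left(x \right)} = 5 + x$
$c{\left(54,20 \right)} - r{\left(-24 - -20 \right)} = -17 - \left(5 - 4\right) = -17 - 1 = -18$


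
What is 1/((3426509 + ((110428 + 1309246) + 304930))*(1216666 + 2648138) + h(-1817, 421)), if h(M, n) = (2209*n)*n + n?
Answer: 1/19908433652642 ≈ 5.0230e-14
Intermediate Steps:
h(M, n) = n + 2209*n² (h(M, n) = 2209*n² + n = n + 2209*n²)
1/((3426509 + ((110428 + 1309246) + 304930))*(1216666 + 2648138) + h(-1817, 421)) = 1/((3426509 + ((110428 + 1309246) + 304930))*(1216666 + 2648138) + 421*(1 + 2209*421)) = 1/((3426509 + (1419674 + 304930))*3864804 + 421*(1 + 929989)) = 1/((3426509 + 1724604)*3864804 + 421*929990) = 1/(5151113*3864804 + 391525790) = 1/(19908042126852 + 391525790) = 1/19908433652642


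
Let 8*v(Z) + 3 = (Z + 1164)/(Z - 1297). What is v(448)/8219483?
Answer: -4159/55826728536 ≈ -7.4498e-8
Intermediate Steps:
v(Z) = -3/8 + (1164 + Z)/(8*(-1297 + Z)) (v(Z) = -3/8 + ((Z + 1164)/(Z - 1297))/8 = -3/8 + ((1164 + Z)/(-1297 + Z))/8 = -3/8 + (1164 + Z)/(8*(-1297 + Z)))
v(448)/8219483 = ((5055 - 2*448)/(8*(-1297 + 448)))/8219483 = ((⅛)*(5055 - 896)/(-849))*(1/8219483) = ((⅛)*(-1/849)*4159)*(1/8219483) = -4159/6792*1/8219483 = -4159/55826728536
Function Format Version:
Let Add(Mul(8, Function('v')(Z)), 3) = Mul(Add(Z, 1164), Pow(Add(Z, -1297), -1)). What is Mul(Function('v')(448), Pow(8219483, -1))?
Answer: Rational(-4159, 55826728536) ≈ -7.4498e-8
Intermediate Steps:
Function('v')(Z) = Add(Rational(-3, 8), Mul(Rational(1, 8), Pow(Add(-1297, Z), -1), Add(1164, Z))) (Function('v')(Z) = Add(Rational(-3, 8), Mul(Rational(1, 8), Mul(Add(Z, 1164), Pow(Add(Z, -1297), -1)))) = Add(Rational(-3, 8), Mul(Rational(1, 8), Mul(Add(1164, Z), Pow(Add(-1297, Z), -1)))) = Add(Rational(-3, 8), Mul(Rational(1, 8), Mul(Pow(Add(-1297, Z), -1), Add(1164, Z)))) = Add(Rational(-3, 8), Mul(Rational(1, 8), Pow(Add(-1297, Z), -1), Add(1164, Z))))
Mul(Function('v')(448), Pow(8219483, -1)) = Mul(Mul(Rational(1, 8), Pow(Add(-1297, 448), -1), Add(5055, Mul(-2, 448))), Pow(8219483, -1)) = Mul(Mul(Rational(1, 8), Pow(-849, -1), Add(5055, -896)), Rational(1, 8219483)) = Mul(Mul(Rational(1, 8), Rational(-1, 849), 4159), Rational(1, 8219483)) = Mul(Rational(-4159, 6792), Rational(1, 8219483)) = Rational(-4159, 55826728536)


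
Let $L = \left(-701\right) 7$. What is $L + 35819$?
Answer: $30912$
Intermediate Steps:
$L = -4907$
$L + 35819 = -4907 + 35819 = 30912$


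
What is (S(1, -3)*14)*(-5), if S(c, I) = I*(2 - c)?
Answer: 210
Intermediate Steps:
(S(1, -3)*14)*(-5) = (-3*(2 - 1*1)*14)*(-5) = (-3*(2 - 1)*14)*(-5) = (-3*1*14)*(-5) = -3*14*(-5) = -42*(-5) = 210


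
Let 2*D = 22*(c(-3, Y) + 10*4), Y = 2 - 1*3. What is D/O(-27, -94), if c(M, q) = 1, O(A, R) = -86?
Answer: -451/86 ≈ -5.2442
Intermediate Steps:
Y = -1 (Y = 2 - 3 = -1)
D = 451 (D = (22*(1 + 10*4))/2 = (22*(1 + 40))/2 = (22*41)/2 = (½)*902 = 451)
D/O(-27, -94) = 451/(-86) = 451*(-1/86) = -451/86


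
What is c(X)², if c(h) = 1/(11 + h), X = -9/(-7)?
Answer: 49/7396 ≈ 0.0066252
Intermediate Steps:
X = 9/7 (X = -9*(-⅐) = 9/7 ≈ 1.2857)
c(X)² = (1/(11 + 9/7))² = (1/(86/7))² = (7/86)² = 49/7396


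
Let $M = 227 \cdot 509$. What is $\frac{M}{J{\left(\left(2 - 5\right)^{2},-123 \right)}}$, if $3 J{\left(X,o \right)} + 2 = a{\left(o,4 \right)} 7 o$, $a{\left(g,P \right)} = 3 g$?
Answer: $\frac{346629}{317707} \approx 1.091$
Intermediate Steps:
$J{\left(X,o \right)} = - \frac{2}{3} + 7 o^{2}$ ($J{\left(X,o \right)} = - \frac{2}{3} + \frac{3 o 7 o}{3} = - \frac{2}{3} + \frac{21 o o}{3} = - \frac{2}{3} + \frac{21 o^{2}}{3} = - \frac{2}{3} + 7 o^{2}$)
$M = 115543$
$\frac{M}{J{\left(\left(2 - 5\right)^{2},-123 \right)}} = \frac{115543}{- \frac{2}{3} + 7 \left(-123\right)^{2}} = \frac{115543}{- \frac{2}{3} + 7 \cdot 15129} = \frac{115543}{- \frac{2}{3} + 105903} = \frac{115543}{\frac{317707}{3}} = 115543 \cdot \frac{3}{317707} = \frac{346629}{317707}$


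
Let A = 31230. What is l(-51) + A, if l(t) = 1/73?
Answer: 2279791/73 ≈ 31230.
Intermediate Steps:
l(t) = 1/73
l(-51) + A = 1/73 + 31230 = 2279791/73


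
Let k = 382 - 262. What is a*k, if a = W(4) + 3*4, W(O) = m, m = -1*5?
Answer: 840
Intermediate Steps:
m = -5
W(O) = -5
k = 120
a = 7 (a = -5 + 3*4 = -5 + 12 = 7)
a*k = 7*120 = 840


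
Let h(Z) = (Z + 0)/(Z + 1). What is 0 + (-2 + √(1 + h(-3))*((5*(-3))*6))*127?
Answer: -254 - 5715*√10 ≈ -18326.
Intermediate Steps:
h(Z) = Z/(1 + Z)
0 + (-2 + √(1 + h(-3))*((5*(-3))*6))*127 = 0 + (-2 + √(1 - 3/(1 - 3))*((5*(-3))*6))*127 = 0 + (-2 + √(1 - 3/(-2))*(-15*6))*127 = 0 + (-2 + √(1 - 3*(-½))*(-90))*127 = 0 + (-2 + √(1 + 3/2)*(-90))*127 = 0 + (-2 + √(5/2)*(-90))*127 = 0 + (-2 + (√10/2)*(-90))*127 = 0 + (-2 - 45*√10)*127 = 0 + (-254 - 5715*√10) = -254 - 5715*√10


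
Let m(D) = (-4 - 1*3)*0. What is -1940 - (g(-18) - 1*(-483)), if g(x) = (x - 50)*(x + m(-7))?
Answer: -3647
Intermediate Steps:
m(D) = 0 (m(D) = (-4 - 3)*0 = -7*0 = 0)
g(x) = x*(-50 + x) (g(x) = (x - 50)*(x + 0) = (-50 + x)*x = x*(-50 + x))
-1940 - (g(-18) - 1*(-483)) = -1940 - (-18*(-50 - 18) - 1*(-483)) = -1940 - (-18*(-68) + 483) = -1940 - (1224 + 483) = -1940 - 1*1707 = -1940 - 1707 = -3647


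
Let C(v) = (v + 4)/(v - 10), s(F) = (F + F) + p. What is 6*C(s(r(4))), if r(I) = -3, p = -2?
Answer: 4/3 ≈ 1.3333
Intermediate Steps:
s(F) = -2 + 2*F (s(F) = (F + F) - 2 = 2*F - 2 = -2 + 2*F)
C(v) = (4 + v)/(-10 + v)
6*C(s(r(4))) = 6*((4 + (-2 + 2*(-3)))/(-10 + (-2 + 2*(-3)))) = 6*((4 + (-2 - 6))/(-10 + (-2 - 6))) = 6*((4 - 8)/(-10 - 8)) = 6*(-4/(-18)) = 6*(-1/18*(-4)) = 6*(2/9) = 4/3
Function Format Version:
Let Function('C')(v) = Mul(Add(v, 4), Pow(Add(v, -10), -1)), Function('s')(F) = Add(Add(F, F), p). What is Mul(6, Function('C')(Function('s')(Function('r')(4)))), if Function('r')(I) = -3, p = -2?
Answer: Rational(4, 3) ≈ 1.3333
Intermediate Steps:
Function('s')(F) = Add(-2, Mul(2, F)) (Function('s')(F) = Add(Add(F, F), -2) = Add(Mul(2, F), -2) = Add(-2, Mul(2, F)))
Function('C')(v) = Mul(Pow(Add(-10, v), -1), Add(4, v)) (Function('C')(v) = Mul(Add(4, v), Pow(Add(-10, v), -1)) = Mul(Pow(Add(-10, v), -1), Add(4, v)))
Mul(6, Function('C')(Function('s')(Function('r')(4)))) = Mul(6, Mul(Pow(Add(-10, Add(-2, Mul(2, -3))), -1), Add(4, Add(-2, Mul(2, -3))))) = Mul(6, Mul(Pow(Add(-10, Add(-2, -6)), -1), Add(4, Add(-2, -6)))) = Mul(6, Mul(Pow(Add(-10, -8), -1), Add(4, -8))) = Mul(6, Mul(Pow(-18, -1), -4)) = Mul(6, Mul(Rational(-1, 18), -4)) = Mul(6, Rational(2, 9)) = Rational(4, 3)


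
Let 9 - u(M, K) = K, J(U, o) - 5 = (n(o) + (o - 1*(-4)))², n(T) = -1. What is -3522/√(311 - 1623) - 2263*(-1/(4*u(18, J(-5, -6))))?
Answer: -2263/20 + 1761*I*√82/164 ≈ -113.15 + 97.235*I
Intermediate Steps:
J(U, o) = 5 + (3 + o)² (J(U, o) = 5 + (-1 + (o - 1*(-4)))² = 5 + (-1 + (o + 4))² = 5 + (-1 + (4 + o))² = 5 + (3 + o)²)
u(M, K) = 9 - K
-3522/√(311 - 1623) - 2263*(-1/(4*u(18, J(-5, -6)))) = -3522/√(311 - 1623) - 2263*(-1/(4*(9 - (5 + (3 - 6)²)))) = -3522*(-I*√82/328) - 2263*(-1/(4*(9 - (5 + (-3)²)))) = -3522*(-I*√82/328) - 2263*(-1/(4*(9 - (5 + 9)))) = -(-1761)*I*√82/164 - 2263*(-1/(4*(9 - 1*14))) = 1761*I*√82/164 - 2263*(-1/(4*(9 - 14))) = 1761*I*√82/164 - 2263/((-5*(-4))) = 1761*I*√82/164 - 2263/20 = -2263/20 + 1761*I*√82/164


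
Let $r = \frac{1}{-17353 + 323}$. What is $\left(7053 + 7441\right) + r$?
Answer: $\frac{246832819}{17030} \approx 14494.0$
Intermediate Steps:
$r = - \frac{1}{17030}$ ($r = \frac{1}{-17030} = - \frac{1}{17030} \approx -5.872 \cdot 10^{-5}$)
$\left(7053 + 7441\right) + r = \left(7053 + 7441\right) - \frac{1}{17030} = 14494 - \frac{1}{17030} = \frac{246832819}{17030}$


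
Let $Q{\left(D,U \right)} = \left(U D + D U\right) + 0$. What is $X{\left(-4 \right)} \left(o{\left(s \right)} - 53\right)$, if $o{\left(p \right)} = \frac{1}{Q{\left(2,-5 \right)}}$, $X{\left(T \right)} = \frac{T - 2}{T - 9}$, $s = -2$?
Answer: $- \frac{3183}{130} \approx -24.485$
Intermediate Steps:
$Q{\left(D,U \right)} = 2 D U$ ($Q{\left(D,U \right)} = \left(D U + D U\right) + 0 = 2 D U + 0 = 2 D U$)
$X{\left(T \right)} = \frac{-2 + T}{-9 + T}$
$o{\left(p \right)} = - \frac{1}{20}$ ($o{\left(p \right)} = \frac{1}{2 \cdot 2 \left(-5\right)} = \frac{1}{-20} = - \frac{1}{20}$)
$X{\left(-4 \right)} \left(o{\left(s \right)} - 53\right) = \frac{-2 - 4}{-9 - 4} \left(- \frac{1}{20} - 53\right) = \frac{1}{-13} \left(-6\right) \left(- \frac{1061}{20}\right) = \left(- \frac{1}{13}\right) \left(-6\right) \left(- \frac{1061}{20}\right) = \frac{6}{13} \left(- \frac{1061}{20}\right) = - \frac{3183}{130}$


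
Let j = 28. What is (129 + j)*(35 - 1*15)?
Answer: 3140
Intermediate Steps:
(129 + j)*(35 - 1*15) = (129 + 28)*(35 - 1*15) = 157*(35 - 15) = 157*20 = 3140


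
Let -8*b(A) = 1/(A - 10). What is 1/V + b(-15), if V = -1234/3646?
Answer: -363983/123400 ≈ -2.9496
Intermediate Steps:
V = -617/1823 (V = -1234*1/3646 = -617/1823 ≈ -0.33845)
b(A) = -1/(8*(-10 + A)) (b(A) = -1/(8*(A - 10)) = -1/(8*(-10 + A)))
1/V + b(-15) = 1/(-617/1823) - 1/(-80 + 8*(-15)) = -1823/617 - 1/(-80 - 120) = -1823/617 - 1/(-200) = -1823/617 - 1*(-1/200) = -1823/617 + 1/200 = -363983/123400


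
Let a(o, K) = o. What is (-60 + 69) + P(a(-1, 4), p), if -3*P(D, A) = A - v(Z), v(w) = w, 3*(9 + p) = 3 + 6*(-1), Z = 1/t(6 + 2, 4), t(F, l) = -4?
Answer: 49/4 ≈ 12.250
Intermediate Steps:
Z = -¼ (Z = 1/(-4) = -¼ ≈ -0.25000)
p = -10 (p = -9 + (3 + 6*(-1))/3 = -9 + (3 - 6)/3 = -9 + (⅓)*(-3) = -9 - 1 = -10)
P(D, A) = -1/12 - A/3 (P(D, A) = -(A - 1*(-¼))/3 = -(A + ¼)/3 = -(¼ + A)/3 = -1/12 - A/3)
(-60 + 69) + P(a(-1, 4), p) = (-60 + 69) + (-1/12 - ⅓*(-10)) = 9 + (-1/12 + 10/3) = 9 + 13/4 = 49/4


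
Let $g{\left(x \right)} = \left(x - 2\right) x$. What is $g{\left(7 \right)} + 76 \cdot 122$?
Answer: $9307$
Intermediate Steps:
$g{\left(x \right)} = x \left(-2 + x\right)$ ($g{\left(x \right)} = \left(-2 + x\right) x = x \left(-2 + x\right)$)
$g{\left(7 \right)} + 76 \cdot 122 = 7 \left(-2 + 7\right) + 76 \cdot 122 = 7 \cdot 5 + 9272 = 35 + 9272 = 9307$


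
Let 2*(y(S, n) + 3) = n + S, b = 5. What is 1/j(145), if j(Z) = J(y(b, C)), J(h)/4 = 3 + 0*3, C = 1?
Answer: 1/12 ≈ 0.083333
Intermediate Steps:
y(S, n) = -3 + S/2 + n/2 (y(S, n) = -3 + (n + S)/2 = -3 + (S + n)/2 = -3 + (S/2 + n/2) = -3 + S/2 + n/2)
J(h) = 12 (J(h) = 4*(3 + 0*3) = 4*(3 + 0) = 4*3 = 12)
j(Z) = 12
1/j(145) = 1/12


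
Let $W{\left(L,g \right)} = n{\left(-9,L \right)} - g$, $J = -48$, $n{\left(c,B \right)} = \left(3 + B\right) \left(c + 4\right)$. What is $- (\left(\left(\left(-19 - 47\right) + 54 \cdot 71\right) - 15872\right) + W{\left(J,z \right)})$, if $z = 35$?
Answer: $11914$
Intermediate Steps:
$n{\left(c,B \right)} = \left(3 + B\right) \left(4 + c\right)$
$W{\left(L,g \right)} = -15 - g - 5 L$ ($W{\left(L,g \right)} = \left(12 + 3 \left(-9\right) + 4 L + L \left(-9\right)\right) - g = \left(12 - 27 + 4 L - 9 L\right) - g = \left(-15 - 5 L\right) - g = -15 - g - 5 L$)
$- (\left(\left(\left(-19 - 47\right) + 54 \cdot 71\right) - 15872\right) + W{\left(J,z \right)}) = - (\left(\left(\left(-19 - 47\right) + 54 \cdot 71\right) - 15872\right) - -190) = - (\left(\left(\left(-19 - 47\right) + 3834\right) - 15872\right) - -190) = - (\left(\left(-66 + 3834\right) - 15872\right) + 190) = - (\left(3768 - 15872\right) + 190) = - (-12104 + 190) = \left(-1\right) \left(-11914\right) = 11914$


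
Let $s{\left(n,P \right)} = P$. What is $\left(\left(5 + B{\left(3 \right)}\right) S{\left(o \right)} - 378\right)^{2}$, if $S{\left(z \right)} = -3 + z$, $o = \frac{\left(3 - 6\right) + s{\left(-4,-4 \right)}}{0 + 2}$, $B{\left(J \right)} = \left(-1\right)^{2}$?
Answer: $173889$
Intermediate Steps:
$B{\left(J \right)} = 1$
$o = - \frac{7}{2}$ ($o = \frac{\left(3 - 6\right) - 4}{0 + 2} = \frac{\left(3 - 6\right) - 4}{2} = \left(-3 - 4\right) \frac{1}{2} = \left(-7\right) \frac{1}{2} = - \frac{7}{2} \approx -3.5$)
$\left(\left(5 + B{\left(3 \right)}\right) S{\left(o \right)} - 378\right)^{2} = \left(\left(5 + 1\right) \left(-3 - \frac{7}{2}\right) - 378\right)^{2} = \left(6 \left(- \frac{13}{2}\right) - 378\right)^{2} = \left(-39 - 378\right)^{2} = \left(-417\right)^{2} = 173889$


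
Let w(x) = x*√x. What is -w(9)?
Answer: -27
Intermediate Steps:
w(x) = x^(3/2)
-w(9) = -9^(3/2) = -1*27 = -27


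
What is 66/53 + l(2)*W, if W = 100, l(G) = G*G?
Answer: 21266/53 ≈ 401.25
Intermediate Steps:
l(G) = G²
66/53 + l(2)*W = 66/53 + 2²*100 = 66*(1/53) + 4*100 = 66/53 + 400 = 21266/53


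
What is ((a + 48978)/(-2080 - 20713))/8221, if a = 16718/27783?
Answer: -1360772492/5206013352099 ≈ -0.00026138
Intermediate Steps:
a = 16718/27783 (a = 16718*(1/27783) = 16718/27783 ≈ 0.60174)
((a + 48978)/(-2080 - 20713))/8221 = ((16718/27783 + 48978)/(-2080 - 20713))/8221 = ((1360772492/27783)/(-22793))*(1/8221) = ((1360772492/27783)*(-1/22793))*(1/8221) = -1360772492/633257919*1/8221 = -1360772492/5206013352099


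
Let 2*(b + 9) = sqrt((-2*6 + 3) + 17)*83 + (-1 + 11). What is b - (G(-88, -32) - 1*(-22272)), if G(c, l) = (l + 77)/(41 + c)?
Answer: -1046927/47 + 83*sqrt(2) ≈ -22158.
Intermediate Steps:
G(c, l) = (77 + l)/(41 + c)
b = -4 + 83*sqrt(2) (b = -9 + (sqrt((-2*6 + 3) + 17)*83 + (-1 + 11))/2 = -9 + (sqrt((-12 + 3) + 17)*83 + 10)/2 = -9 + (sqrt(-9 + 17)*83 + 10)/2 = -9 + (sqrt(8)*83 + 10)/2 = -9 + ((2*sqrt(2))*83 + 10)/2 = -9 + (166*sqrt(2) + 10)/2 = -9 + (10 + 166*sqrt(2))/2 = -9 + (5 + 83*sqrt(2)) = -4 + 83*sqrt(2) ≈ 113.38)
b - (G(-88, -32) - 1*(-22272)) = (-4 + 83*sqrt(2)) - ((77 - 32)/(41 - 88) - 1*(-22272)) = (-4 + 83*sqrt(2)) - (45/(-47) + 22272) = (-4 + 83*sqrt(2)) - (-1/47*45 + 22272) = (-4 + 83*sqrt(2)) - (-45/47 + 22272) = (-4 + 83*sqrt(2)) - 1*1046739/47 = (-4 + 83*sqrt(2)) - 1046739/47 = -1046927/47 + 83*sqrt(2)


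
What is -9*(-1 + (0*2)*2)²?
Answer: -9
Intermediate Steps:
-9*(-1 + (0*2)*2)² = -9*(-1 + 0*2)² = -9*(-1 + 0)² = -9*(-1)² = -9*1 = -9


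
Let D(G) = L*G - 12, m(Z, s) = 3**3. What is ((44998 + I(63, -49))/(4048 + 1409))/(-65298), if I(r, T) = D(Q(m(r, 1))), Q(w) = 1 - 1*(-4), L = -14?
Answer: -7486/59388531 ≈ -0.00012605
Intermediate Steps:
m(Z, s) = 27
Q(w) = 5 (Q(w) = 1 + 4 = 5)
D(G) = -12 - 14*G (D(G) = -14*G - 12 = -12 - 14*G)
I(r, T) = -82 (I(r, T) = -12 - 14*5 = -12 - 70 = -82)
((44998 + I(63, -49))/(4048 + 1409))/(-65298) = ((44998 - 82)/(4048 + 1409))/(-65298) = (44916/5457)*(-1/65298) = (44916*(1/5457))*(-1/65298) = (14972/1819)*(-1/65298) = -7486/59388531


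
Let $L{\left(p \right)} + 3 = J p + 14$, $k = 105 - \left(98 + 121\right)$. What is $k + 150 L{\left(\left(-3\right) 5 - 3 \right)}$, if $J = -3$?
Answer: $9636$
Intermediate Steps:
$k = -114$ ($k = 105 - 219 = -114$)
$L{\left(p \right)} = 11 - 3 p$ ($L{\left(p \right)} = -3 - \left(-14 + 3 p\right) = 11 - 3 p$)
$k + 150 L{\left(\left(-3\right) 5 - 3 \right)} = -114 + 150 \left(11 - 3 \left(\left(-3\right) 5 - 3\right)\right) = -114 + 150 \left(11 - 3 \left(-15 - 3\right)\right) = -114 + 150 \left(11 - -54\right) = -114 + 150 \left(11 + 54\right) = -114 + 150 \cdot 65 = -114 + 9750 = 9636$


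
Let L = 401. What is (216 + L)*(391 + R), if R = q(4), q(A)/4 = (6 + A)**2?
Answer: 488047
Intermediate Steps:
q(A) = 4*(6 + A)**2
R = 400 (R = 4*(6 + 4)**2 = 4*10**2 = 4*100 = 400)
(216 + L)*(391 + R) = (216 + 401)*(391 + 400) = 617*791 = 488047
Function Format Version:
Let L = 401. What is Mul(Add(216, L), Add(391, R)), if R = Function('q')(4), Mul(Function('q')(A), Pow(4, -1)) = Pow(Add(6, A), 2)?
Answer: 488047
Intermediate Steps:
Function('q')(A) = Mul(4, Pow(Add(6, A), 2))
R = 400 (R = Mul(4, Pow(Add(6, 4), 2)) = Mul(4, Pow(10, 2)) = Mul(4, 100) = 400)
Mul(Add(216, L), Add(391, R)) = Mul(Add(216, 401), Add(391, 400)) = Mul(617, 791) = 488047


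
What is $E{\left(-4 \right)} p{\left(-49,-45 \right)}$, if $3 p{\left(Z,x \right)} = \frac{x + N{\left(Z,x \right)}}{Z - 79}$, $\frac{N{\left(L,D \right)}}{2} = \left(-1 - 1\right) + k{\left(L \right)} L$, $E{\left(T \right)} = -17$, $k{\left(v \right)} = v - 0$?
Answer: $\frac{80801}{384} \approx 210.42$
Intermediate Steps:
$k{\left(v \right)} = v$ ($k{\left(v \right)} = v + 0 = v$)
$N{\left(L,D \right)} = -4 + 2 L^{2}$ ($N{\left(L,D \right)} = 2 \left(\left(-1 - 1\right) + L L\right) = 2 \left(-2 + L^{2}\right) = -4 + 2 L^{2}$)
$p{\left(Z,x \right)} = \frac{-4 + x + 2 Z^{2}}{3 \left(-79 + Z\right)}$ ($p{\left(Z,x \right)} = \frac{\left(x + \left(-4 + 2 Z^{2}\right)\right) \frac{1}{Z - 79}}{3} = \frac{\left(-4 + x + 2 Z^{2}\right) \frac{1}{-79 + Z}}{3} = \frac{\frac{1}{-79 + Z} \left(-4 + x + 2 Z^{2}\right)}{3} = \frac{-4 + x + 2 Z^{2}}{3 \left(-79 + Z\right)}$)
$E{\left(-4 \right)} p{\left(-49,-45 \right)} = - 17 \frac{-4 - 45 + 2 \left(-49\right)^{2}}{3 \left(-79 - 49\right)} = - 17 \frac{-4 - 45 + 2 \cdot 2401}{3 \left(-128\right)} = - 17 \cdot \frac{1}{3} \left(- \frac{1}{128}\right) \left(-4 - 45 + 4802\right) = - 17 \cdot \frac{1}{3} \left(- \frac{1}{128}\right) 4753 = \left(-17\right) \left(- \frac{4753}{384}\right) = \frac{80801}{384}$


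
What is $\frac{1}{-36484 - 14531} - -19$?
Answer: $\frac{969284}{51015} \approx 19.0$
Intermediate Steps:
$\frac{1}{-36484 - 14531} - -19 = \frac{1}{-51015} + 19 = - \frac{1}{51015} + 19 = \frac{969284}{51015}$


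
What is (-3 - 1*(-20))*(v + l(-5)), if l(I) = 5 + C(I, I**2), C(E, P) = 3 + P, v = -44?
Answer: -187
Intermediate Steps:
l(I) = 8 + I**2 (l(I) = 5 + (3 + I**2) = 8 + I**2)
(-3 - 1*(-20))*(v + l(-5)) = (-3 - 1*(-20))*(-44 + (8 + (-5)**2)) = (-3 + 20)*(-44 + (8 + 25)) = 17*(-44 + 33) = 17*(-11) = -187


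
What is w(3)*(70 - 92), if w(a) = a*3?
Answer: -198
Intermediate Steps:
w(a) = 3*a
w(3)*(70 - 92) = (3*3)*(70 - 92) = 9*(-22) = -198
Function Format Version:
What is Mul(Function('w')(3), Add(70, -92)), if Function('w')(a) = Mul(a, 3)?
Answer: -198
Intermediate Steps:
Function('w')(a) = Mul(3, a)
Mul(Function('w')(3), Add(70, -92)) = Mul(Mul(3, 3), Add(70, -92)) = Mul(9, -22) = -198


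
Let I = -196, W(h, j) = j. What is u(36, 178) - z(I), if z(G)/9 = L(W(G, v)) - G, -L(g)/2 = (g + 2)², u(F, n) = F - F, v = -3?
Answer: -1746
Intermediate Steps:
u(F, n) = 0
L(g) = -2*(2 + g)² (L(g) = -2*(g + 2)² = -2*(2 + g)²)
z(G) = -18 - 9*G (z(G) = 9*(-2*(2 - 3)² - G) = 9*(-2*(-1)² - G) = 9*(-2*1 - G) = 9*(-2 - G) = -18 - 9*G)
u(36, 178) - z(I) = 0 - (-18 - 9*(-196)) = 0 - (-18 + 1764) = 0 - 1*1746 = 0 - 1746 = -1746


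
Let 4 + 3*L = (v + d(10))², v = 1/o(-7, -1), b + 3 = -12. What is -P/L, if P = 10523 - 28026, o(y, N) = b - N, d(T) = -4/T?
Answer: -257294100/18511 ≈ -13900.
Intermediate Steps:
b = -15 (b = -3 - 12 = -15)
o(y, N) = -15 - N
v = -1/14 (v = 1/(-15 - 1*(-1)) = 1/(-15 + 1) = 1/(-14) = -1/14 ≈ -0.071429)
P = -17503
L = -18511/14700 (L = -4/3 + (-1/14 - 4/10)²/3 = -4/3 + (-1/14 - 4*⅒)²/3 = -4/3 + (-1/14 - ⅖)²/3 = -4/3 + (-33/70)²/3 = -4/3 + (⅓)*(1089/4900) = -4/3 + 363/4900 = -18511/14700 ≈ -1.2593)
-P/L = -(-17503)/(-18511/14700) = -(-17503)*(-14700)/18511 = -1*257294100/18511 = -257294100/18511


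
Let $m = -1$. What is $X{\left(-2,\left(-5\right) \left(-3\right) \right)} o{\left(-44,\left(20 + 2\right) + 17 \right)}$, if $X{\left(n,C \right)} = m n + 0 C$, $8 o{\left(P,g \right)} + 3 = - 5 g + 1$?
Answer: $- \frac{197}{4} \approx -49.25$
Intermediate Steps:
$o{\left(P,g \right)} = - \frac{1}{4} - \frac{5 g}{8}$ ($o{\left(P,g \right)} = - \frac{3}{8} + \frac{- 5 g + 1}{8} = - \frac{3}{8} + \frac{1 - 5 g}{8} = - \frac{3}{8} - \left(- \frac{1}{8} + \frac{5 g}{8}\right) = - \frac{1}{4} - \frac{5 g}{8}$)
$X{\left(n,C \right)} = - n$ ($X{\left(n,C \right)} = - n + 0 C = - n + 0 = - n$)
$X{\left(-2,\left(-5\right) \left(-3\right) \right)} o{\left(-44,\left(20 + 2\right) + 17 \right)} = \left(-1\right) \left(-2\right) \left(- \frac{1}{4} - \frac{5 \left(\left(20 + 2\right) + 17\right)}{8}\right) = 2 \left(- \frac{1}{4} - \frac{5 \left(22 + 17\right)}{8}\right) = 2 \left(- \frac{1}{4} - \frac{195}{8}\right) = 2 \left(- \frac{197}{8}\right) = - \frac{197}{4}$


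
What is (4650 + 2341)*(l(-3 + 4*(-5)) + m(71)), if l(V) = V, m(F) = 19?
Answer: -27964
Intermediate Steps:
(4650 + 2341)*(l(-3 + 4*(-5)) + m(71)) = (4650 + 2341)*((-3 + 4*(-5)) + 19) = 6991*((-3 - 20) + 19) = 6991*(-23 + 19) = 6991*(-4) = -27964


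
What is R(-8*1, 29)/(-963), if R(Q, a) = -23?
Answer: 23/963 ≈ 0.023884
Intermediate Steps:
R(-8*1, 29)/(-963) = -23/(-963) = -23*(-1/963) = 23/963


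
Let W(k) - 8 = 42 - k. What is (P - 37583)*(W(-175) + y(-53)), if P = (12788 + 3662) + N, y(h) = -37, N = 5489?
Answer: -2941072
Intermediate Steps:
W(k) = 50 - k (W(k) = 8 + (42 - k) = 50 - k)
P = 21939 (P = (12788 + 3662) + 5489 = 16450 + 5489 = 21939)
(P - 37583)*(W(-175) + y(-53)) = (21939 - 37583)*((50 - 1*(-175)) - 37) = -15644*((50 + 175) - 37) = -15644*(225 - 37) = -15644*188 = -2941072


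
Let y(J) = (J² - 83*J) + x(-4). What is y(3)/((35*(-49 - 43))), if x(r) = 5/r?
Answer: 193/2576 ≈ 0.074922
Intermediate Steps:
y(J) = -5/4 + J² - 83*J (y(J) = (J² - 83*J) + 5/(-4) = (J² - 83*J) + 5*(-¼) = (J² - 83*J) - 5/4 = -5/4 + J² - 83*J)
y(3)/((35*(-49 - 43))) = (-5/4 + 3² - 83*3)/((35*(-49 - 43))) = (-5/4 + 9 - 249)/((35*(-92))) = -965/4/(-3220) = -965/4*(-1/3220) = 193/2576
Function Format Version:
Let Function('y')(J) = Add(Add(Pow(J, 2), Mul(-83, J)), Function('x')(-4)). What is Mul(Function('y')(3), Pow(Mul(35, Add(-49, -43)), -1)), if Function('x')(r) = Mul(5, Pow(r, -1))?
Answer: Rational(193, 2576) ≈ 0.074922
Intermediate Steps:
Function('y')(J) = Add(Rational(-5, 4), Pow(J, 2), Mul(-83, J)) (Function('y')(J) = Add(Add(Pow(J, 2), Mul(-83, J)), Mul(5, Pow(-4, -1))) = Add(Add(Pow(J, 2), Mul(-83, J)), Mul(5, Rational(-1, 4))) = Add(Add(Pow(J, 2), Mul(-83, J)), Rational(-5, 4)) = Add(Rational(-5, 4), Pow(J, 2), Mul(-83, J)))
Mul(Function('y')(3), Pow(Mul(35, Add(-49, -43)), -1)) = Mul(Add(Rational(-5, 4), Pow(3, 2), Mul(-83, 3)), Pow(Mul(35, Add(-49, -43)), -1)) = Mul(Add(Rational(-5, 4), 9, -249), Pow(Mul(35, -92), -1)) = Mul(Rational(-965, 4), Pow(-3220, -1)) = Mul(Rational(-965, 4), Rational(-1, 3220)) = Rational(193, 2576)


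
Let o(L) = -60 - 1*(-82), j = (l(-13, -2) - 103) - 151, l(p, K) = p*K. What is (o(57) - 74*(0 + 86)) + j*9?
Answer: -8394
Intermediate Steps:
l(p, K) = K*p
j = -228 (j = (-2*(-13) - 103) - 151 = (26 - 103) - 151 = -77 - 151 = -228)
o(L) = 22 (o(L) = -60 + 82 = 22)
(o(57) - 74*(0 + 86)) + j*9 = (22 - 74*(0 + 86)) - 228*9 = (22 - 74*86) - 2052 = (22 - 6364) - 2052 = -6342 - 2052 = -8394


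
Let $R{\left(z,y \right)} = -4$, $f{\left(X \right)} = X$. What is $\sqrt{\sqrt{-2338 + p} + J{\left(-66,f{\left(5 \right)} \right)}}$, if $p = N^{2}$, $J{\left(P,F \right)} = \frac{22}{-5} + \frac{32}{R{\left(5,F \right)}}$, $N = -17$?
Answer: $\frac{\sqrt{-310 + 25 i \sqrt{2049}}}{5} \approx 4.1553 + 5.4467 i$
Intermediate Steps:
$J{\left(P,F \right)} = - \frac{62}{5}$ ($J{\left(P,F \right)} = \frac{22}{-5} + \frac{32}{-4} = 22 \left(- \frac{1}{5}\right) + 32 \left(- \frac{1}{4}\right) = - \frac{22}{5} - 8 = - \frac{62}{5}$)
$p = 289$ ($p = \left(-17\right)^{2} = 289$)
$\sqrt{\sqrt{-2338 + p} + J{\left(-66,f{\left(5 \right)} \right)}} = \sqrt{\sqrt{-2338 + 289} - \frac{62}{5}} = \sqrt{\sqrt{-2049} - \frac{62}{5}} = \sqrt{i \sqrt{2049} - \frac{62}{5}} = \sqrt{- \frac{62}{5} + i \sqrt{2049}}$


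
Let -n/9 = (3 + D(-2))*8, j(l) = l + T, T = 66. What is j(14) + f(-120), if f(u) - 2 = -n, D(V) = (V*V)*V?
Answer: -278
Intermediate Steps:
D(V) = V³ (D(V) = V²*V = V³)
j(l) = 66 + l (j(l) = l + 66 = 66 + l)
n = 360 (n = -9*(3 + (-2)³)*8 = -9*(3 - 8)*8 = -(-45)*8 = -9*(-40) = 360)
f(u) = -358 (f(u) = 2 - 1*360 = 2 - 360 = -358)
j(14) + f(-120) = (66 + 14) - 358 = 80 - 358 = -278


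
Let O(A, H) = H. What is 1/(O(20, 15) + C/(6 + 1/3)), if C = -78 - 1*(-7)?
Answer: 19/72 ≈ 0.26389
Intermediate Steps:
C = -71 (C = -78 + 7 = -71)
1/(O(20, 15) + C/(6 + 1/3)) = 1/(15 - 71/(6 + 1/3)) = 1/(15 - 71/(6 + ⅓)) = 1/(15 - 71/19/3) = 1/(15 - 71*3/19) = 1/(15 - 213/19) = 1/(72/19) = 19/72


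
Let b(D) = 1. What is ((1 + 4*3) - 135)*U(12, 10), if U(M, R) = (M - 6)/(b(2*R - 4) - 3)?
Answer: 366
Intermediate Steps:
U(M, R) = 3 - M/2 (U(M, R) = (M - 6)/(1 - 3) = (-6 + M)/(-2) = (-6 + M)*(-½) = 3 - M/2)
((1 + 4*3) - 135)*U(12, 10) = ((1 + 4*3) - 135)*(3 - ½*12) = ((1 + 12) - 135)*(3 - 6) = (13 - 135)*(-3) = -122*(-3) = 366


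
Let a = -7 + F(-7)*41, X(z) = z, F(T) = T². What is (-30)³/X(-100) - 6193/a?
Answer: 48577/182 ≈ 266.91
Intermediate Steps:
a = 2002 (a = -7 + (-7)²*41 = -7 + 49*41 = -7 + 2009 = 2002)
(-30)³/X(-100) - 6193/a = (-30)³/(-100) - 6193/2002 = -27000*(-1/100) - 6193*1/2002 = 270 - 563/182 = 48577/182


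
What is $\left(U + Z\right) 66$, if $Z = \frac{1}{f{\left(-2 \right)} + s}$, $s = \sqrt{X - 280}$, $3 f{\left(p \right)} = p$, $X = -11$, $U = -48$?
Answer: $- \frac{8310060}{2623} - \frac{594 i \sqrt{291}}{2623} \approx -3168.2 - 3.8631 i$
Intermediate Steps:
$f{\left(p \right)} = \frac{p}{3}$
$s = i \sqrt{291}$ ($s = \sqrt{-11 - 280} = \sqrt{-291} = i \sqrt{291} \approx 17.059 i$)
$Z = \frac{1}{- \frac{2}{3} + i \sqrt{291}}$ ($Z = \frac{1}{\frac{1}{3} \left(-2\right) + i \sqrt{291}} = \frac{1}{- \frac{2}{3} + i \sqrt{291}} \approx -0.0022875 - 0.058532 i$)
$\left(U + Z\right) 66 = \left(-48 - \left(\frac{6}{2623} + \frac{9 i \sqrt{291}}{2623}\right)\right) 66 = \left(- \frac{125910}{2623} - \frac{9 i \sqrt{291}}{2623}\right) 66 = - \frac{8310060}{2623} - \frac{594 i \sqrt{291}}{2623}$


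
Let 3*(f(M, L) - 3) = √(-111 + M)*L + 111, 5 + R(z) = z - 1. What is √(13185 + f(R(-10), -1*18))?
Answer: √(13225 - 6*I*√127) ≈ 115.0 - 0.294*I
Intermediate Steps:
R(z) = -6 + z (R(z) = -5 + (z - 1) = -5 + (-1 + z) = -6 + z)
f(M, L) = 40 + L*√(-111 + M)/3 (f(M, L) = 3 + (√(-111 + M)*L + 111)/3 = 3 + (L*√(-111 + M) + 111)/3 = 3 + (111 + L*√(-111 + M))/3 = 3 + (37 + L*√(-111 + M)/3) = 40 + L*√(-111 + M)/3)
√(13185 + f(R(-10), -1*18)) = √(13185 + (40 + (-1*18)*√(-111 + (-6 - 10))/3)) = √(13185 + (40 + (⅓)*(-18)*√(-111 - 16))) = √(13185 + (40 + (⅓)*(-18)*√(-127))) = √(13185 + (40 + (⅓)*(-18)*(I*√127))) = √(13185 + (40 - 6*I*√127)) = √(13225 - 6*I*√127)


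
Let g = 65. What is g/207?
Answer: 65/207 ≈ 0.31401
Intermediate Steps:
g/207 = 65/207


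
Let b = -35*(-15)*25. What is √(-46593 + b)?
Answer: 2*I*√8367 ≈ 182.94*I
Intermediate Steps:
b = 13125 (b = 525*25 = 13125)
√(-46593 + b) = √(-46593 + 13125) = √(-33468) = 2*I*√8367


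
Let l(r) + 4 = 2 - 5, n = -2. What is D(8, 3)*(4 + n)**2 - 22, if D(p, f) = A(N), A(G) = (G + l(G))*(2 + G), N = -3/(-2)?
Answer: -99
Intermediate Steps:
l(r) = -7 (l(r) = -4 + (2 - 5) = -4 - 3 = -7)
N = 3/2 (N = -3*(-1/2) = 3/2 ≈ 1.5000)
A(G) = (-7 + G)*(2 + G) (A(G) = (G - 7)*(2 + G) = (-7 + G)*(2 + G))
D(p, f) = -77/4 (D(p, f) = -14 + (3/2)**2 - 5*3/2 = -14 + 9/4 - 15/2 = -77/4)
D(8, 3)*(4 + n)**2 - 22 = -77*(4 - 2)**2/4 - 22 = -77/4*2**2 - 22 = -77/4*4 - 22 = -77 - 22 = -99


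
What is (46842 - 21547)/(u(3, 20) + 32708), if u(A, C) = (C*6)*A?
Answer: 25295/33068 ≈ 0.76494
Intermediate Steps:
u(A, C) = 6*A*C (u(A, C) = (6*C)*A = 6*A*C)
(46842 - 21547)/(u(3, 20) + 32708) = (46842 - 21547)/(6*3*20 + 32708) = 25295/(360 + 32708) = 25295/33068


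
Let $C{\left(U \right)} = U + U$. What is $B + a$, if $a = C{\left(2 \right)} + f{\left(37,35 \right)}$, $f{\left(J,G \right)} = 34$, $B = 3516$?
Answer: $3554$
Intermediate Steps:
$C{\left(U \right)} = 2 U$
$a = 38$ ($a = 2 \cdot 2 + 34 = 4 + 34 = 38$)
$B + a = 3516 + 38 = 3554$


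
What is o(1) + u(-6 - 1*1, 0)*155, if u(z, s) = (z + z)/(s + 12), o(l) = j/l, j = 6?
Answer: -1049/6 ≈ -174.83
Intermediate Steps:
o(l) = 6/l
u(z, s) = 2*z/(12 + s) (u(z, s) = (2*z)/(12 + s) = 2*z/(12 + s))
o(1) + u(-6 - 1*1, 0)*155 = 6/1 + (2*(-6 - 1*1)/(12 + 0))*155 = 6*1 + (2*(-6 - 1)/12)*155 = 6 + (2*(-7)*(1/12))*155 = 6 - 7/6*155 = 6 - 1085/6 = -1049/6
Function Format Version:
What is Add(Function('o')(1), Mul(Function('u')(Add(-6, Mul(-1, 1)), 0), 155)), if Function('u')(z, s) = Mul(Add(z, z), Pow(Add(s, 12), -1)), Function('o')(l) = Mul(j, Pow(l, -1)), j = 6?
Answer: Rational(-1049, 6) ≈ -174.83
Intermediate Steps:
Function('o')(l) = Mul(6, Pow(l, -1))
Function('u')(z, s) = Mul(2, z, Pow(Add(12, s), -1)) (Function('u')(z, s) = Mul(Mul(2, z), Pow(Add(12, s), -1)) = Mul(2, z, Pow(Add(12, s), -1)))
Add(Function('o')(1), Mul(Function('u')(Add(-6, Mul(-1, 1)), 0), 155)) = Add(Mul(6, Pow(1, -1)), Mul(Mul(2, Add(-6, Mul(-1, 1)), Pow(Add(12, 0), -1)), 155)) = Add(Mul(6, 1), Mul(Mul(2, Add(-6, -1), Pow(12, -1)), 155)) = Add(6, Mul(Mul(2, -7, Rational(1, 12)), 155)) = Add(6, Mul(Rational(-7, 6), 155)) = Add(6, Rational(-1085, 6)) = Rational(-1049, 6)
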